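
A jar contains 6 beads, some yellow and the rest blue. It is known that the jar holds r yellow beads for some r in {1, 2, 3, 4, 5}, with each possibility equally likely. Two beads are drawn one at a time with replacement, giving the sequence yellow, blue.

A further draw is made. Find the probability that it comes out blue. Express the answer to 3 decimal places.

0.500

The likelihood of the observed sequence under each hypothesis: P(data | r = 1) = (1/6)(5/6) = 5/36; P(data | r = 2) = (2/6)(4/6) = 2/9; P(data | r = 3) = (3/6)(3/6) = 1/4; P(data | r = 4) = (4/6)(2/6) = 2/9; P(data | r = 5) = (5/6)(1/6) = 5/36.
Multiplying each by its prior: 1/5 · 5/36 = 1/36, 1/5 · 2/9 = 2/45, 1/5 · 1/4 = 1/20, 1/5 · 2/9 = 2/45, 1/5 · 5/36 = 1/36; these sum to 7/36.
The posterior is then P(r = 1 | data) = 1/7, P(r = 2 | data) = 8/35, P(r = 3 | data) = 9/35, P(r = 4 | data) = 8/35, P(r = 5 | data) = 1/7.
So P(blue next | data) = Σ P(blue next | H) P(H | data) = (5/6)(1/7) + (2/3)(8/35) + (1/2)(9/35) + (1/3)(8/35) + (1/6)(1/7) = 1/2.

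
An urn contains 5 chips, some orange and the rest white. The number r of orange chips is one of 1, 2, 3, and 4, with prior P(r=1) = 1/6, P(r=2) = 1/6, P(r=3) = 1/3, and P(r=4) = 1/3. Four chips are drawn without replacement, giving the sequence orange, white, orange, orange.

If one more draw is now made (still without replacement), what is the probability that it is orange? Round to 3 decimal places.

Under each hypothesis, the probability of the observed sequence is: P(data | r = 1) = (1/5)(4/4)(0/3) = 0; P(data | r = 2) = (2/5)(3/4)(1/3)(0/2) = 0; P(data | r = 3) = (3/5)(2/4)(2/3)(1/2) = 1/10; P(data | r = 4) = (4/5)(1/4)(3/3)(2/2) = 1/5.
The prior-weighted likelihoods are 1/6 · 0 = 0, 1/6 · 0 = 0, 1/3 · 1/10 = 1/30, 1/3 · 1/5 = 1/15; with total 1/10.
Normalising, the posterior is P(r = 1 | data) = 0, P(r = 2 | data) = 0, P(r = 3 | data) = 1/3, P(r = 4 | data) = 2/3.
The predictive probability is P(orange next | data) = (0)(1/3) + (1)(2/3) = 2/3.

0.667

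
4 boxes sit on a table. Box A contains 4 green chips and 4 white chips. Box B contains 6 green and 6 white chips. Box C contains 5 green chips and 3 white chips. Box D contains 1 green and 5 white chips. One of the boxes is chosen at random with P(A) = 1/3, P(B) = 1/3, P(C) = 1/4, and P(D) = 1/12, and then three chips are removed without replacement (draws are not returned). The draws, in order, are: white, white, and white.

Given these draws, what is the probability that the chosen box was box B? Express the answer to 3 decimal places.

For each hypothesis, P(data | H) works out to: P(data | box A) = (4/8)(3/7)(2/6) = 0.071429; P(data | box B) = (6/12)(5/11)(4/10) = 0.090909; P(data | box C) = (3/8)(2/7)(1/6) = 0.017857; P(data | box D) = (5/6)(4/5)(3/4) = 0.5.
Weighting by the prior gives 1/3 · 0.071429 = 0.02381, 1/3 · 0.090909 = 0.030303, 1/4 · 0.017857 = 0.0044643, 1/12 · 0.5 = 0.041667; with total 0.10024.
By Bayes' rule, P(box B | data) = (0.030303) / (0.10024) = 0.30229.

0.302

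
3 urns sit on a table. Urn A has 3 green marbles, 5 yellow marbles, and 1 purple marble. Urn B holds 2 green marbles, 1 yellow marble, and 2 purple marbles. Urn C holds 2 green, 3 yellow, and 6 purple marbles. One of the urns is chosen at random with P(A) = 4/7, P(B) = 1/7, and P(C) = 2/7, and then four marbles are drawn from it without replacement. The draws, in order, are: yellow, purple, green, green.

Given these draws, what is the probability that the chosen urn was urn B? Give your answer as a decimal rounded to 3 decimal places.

0.406

Under each hypothesis, the probability of the observed sequence is: P(data | urn A) = (5/9)(1/8)(3/7)(2/6) = 0.0099206; P(data | urn B) = (1/5)(2/4)(2/3)(1/2) = 0.033333; P(data | urn C) = (3/11)(6/10)(2/9)(1/8) = 0.0045455.
The prior-weighted likelihoods are 4/7 · 0.0099206 = 0.0056689, 1/7 · 0.033333 = 0.0047619, 2/7 · 0.0045455 = 0.0012987; these sum to 0.01173.
By Bayes' rule, P(urn B | data) = (0.0047619) / (0.01173) = 0.40598.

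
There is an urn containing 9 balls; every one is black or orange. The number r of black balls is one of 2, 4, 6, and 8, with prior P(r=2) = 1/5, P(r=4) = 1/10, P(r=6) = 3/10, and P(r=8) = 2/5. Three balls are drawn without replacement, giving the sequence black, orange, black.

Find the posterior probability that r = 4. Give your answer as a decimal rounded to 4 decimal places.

0.1031

Under each hypothesis, the probability of the observed sequence is: P(data | r = 2) = (2/9)(7/8)(1/7) = 1/36; P(data | r = 4) = (4/9)(5/8)(3/7) = 5/42; P(data | r = 6) = (6/9)(3/8)(5/7) = 5/28; P(data | r = 8) = (8/9)(1/8)(7/7) = 1/9.
Weighting by the prior gives 1/5 · 1/36 = 1/180, 1/10 · 5/42 = 1/84, 3/10 · 5/28 = 3/56, 2/5 · 1/9 = 2/45; with total 97/840.
Hence P(r = 4 | data) = (1/84) / (97/840) = 10/97.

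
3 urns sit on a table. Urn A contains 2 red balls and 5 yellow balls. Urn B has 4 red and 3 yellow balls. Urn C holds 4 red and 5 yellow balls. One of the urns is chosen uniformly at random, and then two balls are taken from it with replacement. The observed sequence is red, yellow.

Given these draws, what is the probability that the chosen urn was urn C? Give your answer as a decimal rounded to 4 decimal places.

0.3548

The likelihood of the observed sequence under each hypothesis: P(data | urn A) = (2/7)(5/7) = 0.20408; P(data | urn B) = (4/7)(3/7) = 0.2449; P(data | urn C) = (4/9)(5/9) = 0.24691.
Multiplying each by its prior: 1/3 · 0.20408 = 0.068027, 1/3 · 0.2449 = 0.081633, 1/3 · 0.24691 = 0.082305; summing to 0.23196.
Therefore the posterior P(urn C | data) = (0.082305) / (0.23196) = 0.35482.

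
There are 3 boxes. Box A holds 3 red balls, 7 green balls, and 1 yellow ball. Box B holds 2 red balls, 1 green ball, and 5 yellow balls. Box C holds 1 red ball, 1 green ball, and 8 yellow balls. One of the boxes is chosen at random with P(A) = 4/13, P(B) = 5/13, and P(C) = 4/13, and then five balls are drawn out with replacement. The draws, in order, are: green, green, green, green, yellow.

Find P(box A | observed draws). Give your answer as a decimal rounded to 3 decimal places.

0.982

The likelihood of the observed sequence under each hypothesis: P(data | box A) = (7/11)(7/11)(7/11)(7/11)(1/11) = 0.014908; P(data | box B) = (1/8)(1/8)(1/8)(1/8)(5/8) = 0.00015259; P(data | box C) = (1/10)(1/10)(1/10)(1/10)(8/10) = 8e-05.
Multiplying each by its prior: 4/13 · 0.014908 = 0.0045872, 5/13 · 0.00015259 = 5.8688e-05, 4/13 · 8e-05 = 2.4615e-05; with total 0.0046705.
By Bayes' rule, P(box A | data) = (0.0045872) / (0.0046705) = 0.98216.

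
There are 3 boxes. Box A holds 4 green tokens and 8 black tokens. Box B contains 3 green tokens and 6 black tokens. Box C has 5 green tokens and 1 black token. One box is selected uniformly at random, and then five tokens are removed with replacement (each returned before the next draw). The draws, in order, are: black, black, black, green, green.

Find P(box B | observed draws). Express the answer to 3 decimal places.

Under each hypothesis, the probability of the observed sequence is: P(data | box A) = (8/12)(8/12)(8/12)(4/12)(4/12) = 0.032922; P(data | box B) = (6/9)(6/9)(6/9)(3/9)(3/9) = 0.032922; P(data | box C) = (1/6)(1/6)(1/6)(5/6)(5/6) = 0.003215.
The prior-weighted likelihoods are 1/3 · 0.032922 = 0.010974, 1/3 · 0.032922 = 0.010974, 1/3 · 0.003215 = 0.0010717; with total 0.02302.
Therefore the posterior P(box B | data) = (0.010974) / (0.02302) = 0.47672.

0.477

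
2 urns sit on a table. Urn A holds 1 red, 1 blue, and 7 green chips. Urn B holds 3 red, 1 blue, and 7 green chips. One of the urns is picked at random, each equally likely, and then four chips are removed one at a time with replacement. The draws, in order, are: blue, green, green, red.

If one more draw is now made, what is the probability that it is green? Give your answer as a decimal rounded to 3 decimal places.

Compute the likelihood of the observed sequence for each case: P(data | urn A) = (1/9)(7/9)(7/9)(1/9) = 0.0074684; P(data | urn B) = (1/11)(7/11)(7/11)(3/11) = 0.01004.
The prior-weighted likelihoods are 1/2 · 0.0074684 = 0.0037342, 1/2 · 0.01004 = 0.0050201; summing to 0.0087543.
The posterior is then P(urn A | data) = 0.42655, P(urn B | data) = 0.57345.
The predictive probability is P(green next | data) = (7/9)(0.42655) + (7/11)(0.57345) = 0.69668.

0.697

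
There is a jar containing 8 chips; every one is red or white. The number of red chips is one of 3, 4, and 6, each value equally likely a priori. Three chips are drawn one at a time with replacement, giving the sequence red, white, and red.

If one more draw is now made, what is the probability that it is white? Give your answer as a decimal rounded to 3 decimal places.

Compute the likelihood of the observed sequence for each case: P(data | r = 3) = (3/8)(5/8)(3/8) = 0.087891; P(data | r = 4) = (4/8)(4/8)(4/8) = 0.125; P(data | r = 6) = (6/8)(2/8)(6/8) = 0.14062.
The prior-weighted likelihoods are 1/3 · 0.087891 = 0.029297, 1/3 · 0.125 = 0.041667, 1/3 · 0.14062 = 0.046875; these sum to 0.11784.
Normalising, the posterior is P(r = 3 | data) = 0.24862, P(r = 4 | data) = 0.35359, P(r = 6 | data) = 0.39779.
So P(white next | data) = Σ P(white next | H) P(H | data) = (5/8)(0.24862) + (1/2)(0.35359) + (1/4)(0.39779) = 0.43163.

0.432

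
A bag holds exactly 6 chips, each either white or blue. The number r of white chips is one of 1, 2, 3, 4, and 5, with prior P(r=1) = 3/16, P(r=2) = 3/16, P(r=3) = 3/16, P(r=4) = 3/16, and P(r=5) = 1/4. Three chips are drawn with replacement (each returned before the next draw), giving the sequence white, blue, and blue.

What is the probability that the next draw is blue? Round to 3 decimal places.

0.582

For each hypothesis, P(data | H) works out to: P(data | r = 1) = (1/6)(5/6)(5/6) = 0.11574; P(data | r = 2) = (2/6)(4/6)(4/6) = 0.14815; P(data | r = 3) = (3/6)(3/6)(3/6) = 0.125; P(data | r = 4) = (4/6)(2/6)(2/6) = 0.074074; P(data | r = 5) = (5/6)(1/6)(1/6) = 0.023148.
Multiplying each by its prior: 3/16 · 0.11574 = 0.021701, 3/16 · 0.14815 = 0.027778, 3/16 · 0.125 = 0.023438, 3/16 · 0.074074 = 0.013889, 1/4 · 0.023148 = 0.005787; these sum to 0.092593.
Normalising, the posterior is P(r = 1 | data) = 0.23438, P(r = 2 | data) = 0.3, P(r = 3 | data) = 0.25312, P(r = 4 | data) = 0.15, P(r = 5 | data) = 0.0625.
The predictive probability is P(blue next | data) = (5/6)(0.23438) + (2/3)(0.3) + (1/2)(0.25312) + (1/3)(0.15) + (1/6)(0.0625) = 0.58229.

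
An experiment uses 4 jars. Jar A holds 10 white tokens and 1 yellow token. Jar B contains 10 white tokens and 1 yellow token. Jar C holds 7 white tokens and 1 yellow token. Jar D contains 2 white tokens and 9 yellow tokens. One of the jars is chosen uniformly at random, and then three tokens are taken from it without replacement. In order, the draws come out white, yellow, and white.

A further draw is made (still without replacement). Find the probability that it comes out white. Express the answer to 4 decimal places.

Under each hypothesis, the probability of the observed sequence is: P(data | jar A) = (10/11)(1/10)(9/9) = 1/11; P(data | jar B) = (10/11)(1/10)(9/9) = 1/11; P(data | jar C) = (7/8)(1/7)(6/6) = 1/8; P(data | jar D) = (2/11)(9/10)(1/9) = 1/55.
The prior-weighted likelihoods are 1/4 · 1/11 = 1/44, 1/4 · 1/11 = 1/44, 1/4 · 1/8 = 1/32, 1/4 · 1/55 = 1/220; these sum to 13/160.
Normalising, the posterior is P(jar A | data) = 40/143, P(jar B | data) = 40/143, P(jar C | data) = 5/13, P(jar D | data) = 8/143.
The predictive probability is P(white next | data) = (1)(40/143) + (1)(40/143) + (1)(5/13) + (0)(8/143) = 135/143.

0.9441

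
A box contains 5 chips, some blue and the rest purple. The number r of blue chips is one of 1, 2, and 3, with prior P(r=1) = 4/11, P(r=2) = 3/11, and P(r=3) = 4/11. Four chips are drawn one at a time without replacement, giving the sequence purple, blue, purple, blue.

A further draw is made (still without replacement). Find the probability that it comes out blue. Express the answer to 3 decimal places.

For each hypothesis, P(data | H) works out to: P(data | r = 1) = (4/5)(1/4)(3/3)(0/2) = 0; P(data | r = 2) = (3/5)(2/4)(2/3)(1/2) = 1/10; P(data | r = 3) = (2/5)(3/4)(1/3)(2/2) = 1/10.
Weighting by the prior gives 4/11 · 0 = 0, 3/11 · 1/10 = 3/110, 4/11 · 1/10 = 2/55; these sum to 7/110.
Dividing through by the total gives posterior P(r = 1 | data) = 0, P(r = 2 | data) = 3/7, P(r = 3 | data) = 4/7.
The predictive probability is P(blue next | data) = (0)(3/7) + (1)(4/7) = 4/7.

0.571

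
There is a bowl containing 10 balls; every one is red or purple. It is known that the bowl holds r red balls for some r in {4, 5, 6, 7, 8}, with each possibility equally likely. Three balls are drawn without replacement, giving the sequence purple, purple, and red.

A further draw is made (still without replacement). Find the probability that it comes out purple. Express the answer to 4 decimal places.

0.3943

The likelihood of the observed sequence under each hypothesis: P(data | r = 4) = (6/10)(5/9)(4/8) = 1/6; P(data | r = 5) = (5/10)(4/9)(5/8) = 5/36; P(data | r = 6) = (4/10)(3/9)(6/8) = 1/10; P(data | r = 7) = (3/10)(2/9)(7/8) = 7/120; P(data | r = 8) = (2/10)(1/9)(8/8) = 1/45.
Weighting by the prior gives 1/5 · 1/6 = 1/30, 1/5 · 5/36 = 1/36, 1/5 · 1/10 = 1/50, 1/5 · 7/120 = 7/600, 1/5 · 1/45 = 1/225; summing to 7/72.
Dividing through by the total gives posterior P(r = 4 | data) = 12/35, P(r = 5 | data) = 2/7, P(r = 6 | data) = 36/175, P(r = 7 | data) = 3/25, P(r = 8 | data) = 8/175.
Averaging over the posterior, P(purple next | data) = (4/7)(12/35) + (3/7)(2/7) + (2/7)(36/175) + (1/7)(3/25) + (0)(8/175) = 69/175.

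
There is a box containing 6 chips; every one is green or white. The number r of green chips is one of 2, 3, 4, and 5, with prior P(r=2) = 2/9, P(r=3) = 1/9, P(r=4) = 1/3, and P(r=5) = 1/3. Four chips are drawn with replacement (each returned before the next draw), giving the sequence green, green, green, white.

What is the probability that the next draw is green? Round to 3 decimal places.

0.697

For each hypothesis, P(data | H) works out to: P(data | r = 2) = (2/6)(2/6)(2/6)(4/6) = 0.024691; P(data | r = 3) = (3/6)(3/6)(3/6)(3/6) = 0.0625; P(data | r = 4) = (4/6)(4/6)(4/6)(2/6) = 0.098765; P(data | r = 5) = (5/6)(5/6)(5/6)(1/6) = 0.096451.
Multiplying each by its prior: 2/9 · 0.024691 = 0.005487, 1/9 · 0.0625 = 0.0069444, 1/3 · 0.098765 = 0.032922, 1/3 · 0.096451 = 0.03215; summing to 0.077503.
Normalising, the posterior is P(r = 2 | data) = 0.070796, P(r = 3 | data) = 0.089602, P(r = 4 | data) = 0.42478, P(r = 5 | data) = 0.41482.
The predictive probability is P(green next | data) = (1/3)(0.070796) + (1/2)(0.089602) + (2/3)(0.42478) + (5/6)(0.41482) = 0.69727.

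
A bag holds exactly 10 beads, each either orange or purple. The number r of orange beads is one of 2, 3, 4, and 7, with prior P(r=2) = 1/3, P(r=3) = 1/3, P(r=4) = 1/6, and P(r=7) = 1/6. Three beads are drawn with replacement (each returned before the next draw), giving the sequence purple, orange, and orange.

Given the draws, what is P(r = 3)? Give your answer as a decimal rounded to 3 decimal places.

For each hypothesis, P(data | H) works out to: P(data | r = 2) = (8/10)(2/10)(2/10) = 0.032; P(data | r = 3) = (7/10)(3/10)(3/10) = 0.063; P(data | r = 4) = (6/10)(4/10)(4/10) = 0.096; P(data | r = 7) = (3/10)(7/10)(7/10) = 0.147.
Multiplying each by its prior: 1/3 · 0.032 = 0.010667, 1/3 · 0.063 = 0.021, 1/6 · 0.096 = 0.016, 1/6 · 0.147 = 0.0245; with total 0.072167.
Therefore the posterior P(r = 3 | data) = (0.021) / (0.072167) = 0.29099.

0.291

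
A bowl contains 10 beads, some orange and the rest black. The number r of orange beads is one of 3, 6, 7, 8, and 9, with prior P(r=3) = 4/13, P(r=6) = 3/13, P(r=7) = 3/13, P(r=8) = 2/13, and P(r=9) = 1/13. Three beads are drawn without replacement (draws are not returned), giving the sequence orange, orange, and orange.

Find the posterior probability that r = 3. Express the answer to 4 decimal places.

0.0110

For each hypothesis, P(data | H) works out to: P(data | r = 3) = (3/10)(2/9)(1/8) = 1/120; P(data | r = 6) = (6/10)(5/9)(4/8) = 1/6; P(data | r = 7) = (7/10)(6/9)(5/8) = 7/24; P(data | r = 8) = (8/10)(7/9)(6/8) = 7/15; P(data | r = 9) = (9/10)(8/9)(7/8) = 7/10.
Weighting by the prior gives 4/13 · 1/120 = 1/390, 3/13 · 1/6 = 1/26, 3/13 · 7/24 = 7/104, 2/13 · 7/15 = 14/195, 1/13 · 7/10 = 7/130; summing to 73/312.
By Bayes' rule, P(r = 3 | data) = (1/390) / (73/312) = 4/365.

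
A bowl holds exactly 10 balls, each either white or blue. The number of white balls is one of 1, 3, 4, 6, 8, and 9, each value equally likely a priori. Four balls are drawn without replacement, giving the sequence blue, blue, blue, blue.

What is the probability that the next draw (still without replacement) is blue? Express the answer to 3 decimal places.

Compute the likelihood of the observed sequence for each case: P(data | r = 1) = (9/10)(8/9)(7/8)(6/7) = 0.6; P(data | r = 3) = (7/10)(6/9)(5/8)(4/7) = 0.16667; P(data | r = 4) = (6/10)(5/9)(4/8)(3/7) = 0.071429; P(data | r = 6) = (4/10)(3/9)(2/8)(1/7) = 0.0047619; P(data | r = 8) = (2/10)(1/9)(0/8) = 0; P(data | r = 9) = (1/10)(0/9) = 0.
The prior-weighted likelihoods are 1/6 · 0.6 = 0.1, 1/6 · 0.16667 = 0.027778, 1/6 · 0.071429 = 0.011905, 1/6 · 0.0047619 = 0.00079365, 1/6 · 0 = 0, 1/6 · 0 = 0; these sum to 0.14048.
The posterior is then P(r = 1 | data) = 0.71186, P(r = 3 | data) = 0.19774, P(r = 4 | data) = 0.084746, P(r = 6 | data) = 0.0056497, P(r = 8 | data) = 0, P(r = 9 | data) = 0.
So P(blue next | data) = Σ P(blue next | H) P(H | data) = (5/6)(0.71186) + (1/2)(0.19774) + (1/3)(0.084746) + (0)(0.0056497) = 0.72034.

0.720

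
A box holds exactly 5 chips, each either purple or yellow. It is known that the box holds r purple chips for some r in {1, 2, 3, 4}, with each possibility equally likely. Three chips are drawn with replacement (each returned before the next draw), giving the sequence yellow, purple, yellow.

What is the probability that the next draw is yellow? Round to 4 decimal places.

Under each hypothesis, the probability of the observed sequence is: P(data | r = 1) = (4/5)(1/5)(4/5) = 16/125; P(data | r = 2) = (3/5)(2/5)(3/5) = 18/125; P(data | r = 3) = (2/5)(3/5)(2/5) = 12/125; P(data | r = 4) = (1/5)(4/5)(1/5) = 4/125.
The prior-weighted likelihoods are 1/4 · 16/125 = 4/125, 1/4 · 18/125 = 9/250, 1/4 · 12/125 = 3/125, 1/4 · 4/125 = 1/125; these sum to 1/10.
The posterior is then P(r = 1 | data) = 8/25, P(r = 2 | data) = 9/25, P(r = 3 | data) = 6/25, P(r = 4 | data) = 2/25.
The predictive probability is P(yellow next | data) = (4/5)(8/25) + (3/5)(9/25) + (2/5)(6/25) + (1/5)(2/25) = 73/125.

0.5840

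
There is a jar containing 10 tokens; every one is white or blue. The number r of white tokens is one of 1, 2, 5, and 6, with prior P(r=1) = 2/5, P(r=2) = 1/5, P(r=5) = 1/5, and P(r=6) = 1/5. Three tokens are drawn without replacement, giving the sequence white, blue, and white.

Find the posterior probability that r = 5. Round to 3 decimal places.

The likelihood of the observed sequence under each hypothesis: P(data | r = 1) = (1/10)(9/9)(0/8) = 0; P(data | r = 2) = (2/10)(8/9)(1/8) = 1/45; P(data | r = 5) = (5/10)(5/9)(4/8) = 5/36; P(data | r = 6) = (6/10)(4/9)(5/8) = 1/6.
Weighting by the prior gives 2/5 · 0 = 0, 1/5 · 1/45 = 1/225, 1/5 · 5/36 = 1/36, 1/5 · 1/6 = 1/30; with total 59/900.
So P(r = 5 | data) = (1/36) / (59/900) = 25/59.

0.424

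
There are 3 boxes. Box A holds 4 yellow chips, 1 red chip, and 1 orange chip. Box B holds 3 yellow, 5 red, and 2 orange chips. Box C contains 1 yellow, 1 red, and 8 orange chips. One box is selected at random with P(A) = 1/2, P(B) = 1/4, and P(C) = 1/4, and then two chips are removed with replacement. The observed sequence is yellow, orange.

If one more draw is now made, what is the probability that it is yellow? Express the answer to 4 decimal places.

Under each hypothesis, the probability of the observed sequence is: P(data | box A) = (4/6)(1/6) = 0.11111; P(data | box B) = (3/10)(2/10) = 0.06; P(data | box C) = (1/10)(8/10) = 0.08.
The prior-weighted likelihoods are 1/2 · 0.11111 = 0.055556, 1/4 · 0.06 = 0.015, 1/4 · 0.08 = 0.02; summing to 0.090556.
Normalising, the posterior is P(box A | data) = 0.6135, P(box B | data) = 0.16564, P(box C | data) = 0.22086.
So P(yellow next | data) = Σ P(yellow next | H) P(H | data) = (2/3)(0.6135) + (3/10)(0.16564) + (1/10)(0.22086) = 0.48078.

0.4808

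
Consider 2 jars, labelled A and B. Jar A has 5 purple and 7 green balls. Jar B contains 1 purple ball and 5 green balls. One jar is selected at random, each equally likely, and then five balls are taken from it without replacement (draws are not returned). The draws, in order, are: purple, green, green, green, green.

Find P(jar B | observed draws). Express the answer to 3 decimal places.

The likelihood of the observed sequence under each hypothesis: P(data | jar A) = (5/12)(7/11)(6/10)(5/9)(4/8) = 0.044192; P(data | jar B) = (1/6)(5/5)(4/4)(3/3)(2/2) = 0.16667.
The prior-weighted likelihoods are 1/2 · 0.044192 = 0.022096, 1/2 · 0.16667 = 0.083333; summing to 0.10543.
By Bayes' rule, P(jar B | data) = (0.083333) / (0.10543) = 0.79042.

0.790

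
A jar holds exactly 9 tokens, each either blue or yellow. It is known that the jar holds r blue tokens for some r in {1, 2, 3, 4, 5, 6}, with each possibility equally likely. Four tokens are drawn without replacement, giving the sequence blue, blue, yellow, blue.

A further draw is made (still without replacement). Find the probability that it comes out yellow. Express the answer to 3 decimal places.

For each hypothesis, P(data | H) works out to: P(data | r = 1) = (1/9)(0/8) = 0; P(data | r = 2) = (2/9)(1/8)(7/7)(0/6) = 0; P(data | r = 3) = (3/9)(2/8)(6/7)(1/6) = 1/84; P(data | r = 4) = (4/9)(3/8)(5/7)(2/6) = 5/126; P(data | r = 5) = (5/9)(4/8)(4/7)(3/6) = 5/63; P(data | r = 6) = (6/9)(5/8)(3/7)(4/6) = 5/42.
The prior-weighted likelihoods are 1/6 · 0 = 0, 1/6 · 0 = 0, 1/6 · 1/84 = 1/504, 1/6 · 5/126 = 5/756, 1/6 · 5/63 = 5/378, 1/6 · 5/42 = 5/252; with total 1/24.
Dividing through by the total gives posterior P(r = 1 | data) = 0, P(r = 2 | data) = 0, P(r = 3 | data) = 1/21, P(r = 4 | data) = 10/63, P(r = 5 | data) = 20/63, P(r = 6 | data) = 10/21.
Averaging over the posterior, P(yellow next | data) = (1)(1/21) + (4/5)(10/63) + (3/5)(20/63) + (2/5)(10/21) = 5/9.

0.556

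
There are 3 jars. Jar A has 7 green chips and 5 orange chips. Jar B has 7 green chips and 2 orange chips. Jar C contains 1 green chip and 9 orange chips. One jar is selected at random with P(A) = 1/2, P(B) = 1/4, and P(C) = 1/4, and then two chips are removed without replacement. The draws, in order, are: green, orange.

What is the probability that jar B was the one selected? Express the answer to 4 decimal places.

Compute the likelihood of the observed sequence for each case: P(data | jar A) = (7/12)(5/11) = 0.26515; P(data | jar B) = (7/9)(2/8) = 0.19444; P(data | jar C) = (1/10)(9/9) = 0.1.
Weighting by the prior gives 1/2 · 0.26515 = 0.13258, 1/4 · 0.19444 = 0.048611, 1/4 · 0.1 = 0.025; these sum to 0.20619.
So P(jar B | data) = (0.048611) / (0.20619) = 0.23576.

0.2358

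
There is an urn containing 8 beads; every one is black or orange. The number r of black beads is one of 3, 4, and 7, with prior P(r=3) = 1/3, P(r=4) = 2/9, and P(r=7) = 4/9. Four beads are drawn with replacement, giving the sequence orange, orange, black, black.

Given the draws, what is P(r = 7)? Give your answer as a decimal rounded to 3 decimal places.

0.142

Compute the likelihood of the observed sequence for each case: P(data | r = 3) = (5/8)(5/8)(3/8)(3/8) = 0.054932; P(data | r = 4) = (4/8)(4/8)(4/8)(4/8) = 0.0625; P(data | r = 7) = (1/8)(1/8)(7/8)(7/8) = 0.011963.
Multiplying each by its prior: 1/3 · 0.054932 = 0.018311, 2/9 · 0.0625 = 0.013889, 4/9 · 0.011963 = 0.0053168; these sum to 0.037516.
Therefore the posterior P(r = 7 | data) = (0.0053168) / (0.037516) = 0.14172.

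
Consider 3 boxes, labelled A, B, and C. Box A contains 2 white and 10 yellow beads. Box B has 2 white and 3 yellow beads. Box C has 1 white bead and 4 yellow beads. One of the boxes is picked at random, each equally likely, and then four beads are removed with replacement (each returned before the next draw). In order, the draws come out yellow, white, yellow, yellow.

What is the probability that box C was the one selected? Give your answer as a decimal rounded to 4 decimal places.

0.3590

Compute the likelihood of the observed sequence for each case: P(data | box A) = (10/12)(2/12)(10/12)(10/12) = 0.096451; P(data | box B) = (3/5)(2/5)(3/5)(3/5) = 0.0864; P(data | box C) = (4/5)(1/5)(4/5)(4/5) = 0.1024.
Multiplying each by its prior: 1/3 · 0.096451 = 0.03215, 1/3 · 0.0864 = 0.0288, 1/3 · 0.1024 = 0.034133; these sum to 0.095084.
By Bayes' rule, P(box C | data) = (0.034133) / (0.095084) = 0.35898.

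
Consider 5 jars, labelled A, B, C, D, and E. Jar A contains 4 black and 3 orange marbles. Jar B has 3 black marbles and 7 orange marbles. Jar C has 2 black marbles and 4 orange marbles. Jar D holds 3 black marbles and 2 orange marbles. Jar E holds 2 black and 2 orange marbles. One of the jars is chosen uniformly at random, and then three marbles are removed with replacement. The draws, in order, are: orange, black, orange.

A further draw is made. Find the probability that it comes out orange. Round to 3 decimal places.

0.560

Compute the likelihood of the observed sequence for each case: P(data | jar A) = (3/7)(4/7)(3/7) = 0.10496; P(data | jar B) = (7/10)(3/10)(7/10) = 0.147; P(data | jar C) = (4/6)(2/6)(4/6) = 0.14815; P(data | jar D) = (2/5)(3/5)(2/5) = 0.096; P(data | jar E) = (2/4)(2/4)(2/4) = 0.125.
Weighting by the prior gives 1/5 · 0.10496 = 0.020991, 1/5 · 0.147 = 0.0294, 1/5 · 0.14815 = 0.02963, 1/5 · 0.096 = 0.0192, 1/5 · 0.125 = 0.025; summing to 0.12422.
The posterior is then P(jar A | data) = 0.16898, P(jar B | data) = 0.23668, P(jar C | data) = 0.23852, P(jar D | data) = 0.15456, P(jar E | data) = 0.20125.
Averaging over the posterior, P(orange next | data) = (3/7)(0.16898) + (7/10)(0.23668) + (2/3)(0.23852) + (2/5)(0.15456) + (1/2)(0.20125) = 0.55956.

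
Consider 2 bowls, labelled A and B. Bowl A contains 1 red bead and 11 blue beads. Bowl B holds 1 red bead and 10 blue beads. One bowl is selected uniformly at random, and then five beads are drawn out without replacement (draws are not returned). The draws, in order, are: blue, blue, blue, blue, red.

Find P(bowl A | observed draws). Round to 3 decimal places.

0.478

Compute the likelihood of the observed sequence for each case: P(data | bowl A) = (11/12)(10/11)(9/10)(8/9)(1/8) = 1/12; P(data | bowl B) = (10/11)(9/10)(8/9)(7/8)(1/7) = 1/11.
Multiplying each by its prior: 1/2 · 1/12 = 1/24, 1/2 · 1/11 = 1/22; these sum to 23/264.
Hence P(bowl A | data) = (1/24) / (23/264) = 11/23.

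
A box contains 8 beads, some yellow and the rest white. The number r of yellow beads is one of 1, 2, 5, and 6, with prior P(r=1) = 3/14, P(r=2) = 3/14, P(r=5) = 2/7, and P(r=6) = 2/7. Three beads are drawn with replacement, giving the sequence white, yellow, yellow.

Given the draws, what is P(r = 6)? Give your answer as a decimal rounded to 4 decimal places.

For each hypothesis, P(data | H) works out to: P(data | r = 1) = (7/8)(1/8)(1/8) = 0.013672; P(data | r = 2) = (6/8)(2/8)(2/8) = 0.046875; P(data | r = 5) = (3/8)(5/8)(5/8) = 0.14648; P(data | r = 6) = (2/8)(6/8)(6/8) = 0.14062.
Multiplying each by its prior: 3/14 · 0.013672 = 0.0029297, 3/14 · 0.046875 = 0.010045, 2/7 · 0.14648 = 0.041853, 2/7 · 0.14062 = 0.040179; summing to 0.095006.
So P(r = 6 | data) = (0.040179) / (0.095006) = 0.42291.

0.4229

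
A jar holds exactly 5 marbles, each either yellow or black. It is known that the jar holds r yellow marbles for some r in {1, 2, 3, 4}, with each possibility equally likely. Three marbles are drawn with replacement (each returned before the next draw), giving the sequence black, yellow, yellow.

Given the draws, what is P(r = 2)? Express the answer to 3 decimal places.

0.240

Compute the likelihood of the observed sequence for each case: P(data | r = 1) = (4/5)(1/5)(1/5) = 4/125; P(data | r = 2) = (3/5)(2/5)(2/5) = 12/125; P(data | r = 3) = (2/5)(3/5)(3/5) = 18/125; P(data | r = 4) = (1/5)(4/5)(4/5) = 16/125.
Multiplying each by its prior: 1/4 · 4/125 = 1/125, 1/4 · 12/125 = 3/125, 1/4 · 18/125 = 9/250, 1/4 · 16/125 = 4/125; summing to 1/10.
Hence P(r = 2 | data) = (3/125) / (1/10) = 6/25.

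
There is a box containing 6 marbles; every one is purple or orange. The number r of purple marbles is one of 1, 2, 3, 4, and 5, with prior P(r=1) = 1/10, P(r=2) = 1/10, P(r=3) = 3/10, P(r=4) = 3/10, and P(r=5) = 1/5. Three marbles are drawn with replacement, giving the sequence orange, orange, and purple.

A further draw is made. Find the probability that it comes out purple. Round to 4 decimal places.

0.4881

Compute the likelihood of the observed sequence for each case: P(data | r = 1) = (5/6)(5/6)(1/6) = 25/216; P(data | r = 2) = (4/6)(4/6)(2/6) = 4/27; P(data | r = 3) = (3/6)(3/6)(3/6) = 1/8; P(data | r = 4) = (2/6)(2/6)(4/6) = 2/27; P(data | r = 5) = (1/6)(1/6)(5/6) = 5/216.
The prior-weighted likelihoods are 1/10 · 25/216 = 5/432, 1/10 · 4/27 = 2/135, 3/10 · 1/8 = 3/80, 3/10 · 2/27 = 1/45, 1/5 · 5/216 = 1/216; summing to 49/540.
The posterior is then P(r = 1 | data) = 25/196, P(r = 2 | data) = 8/49, P(r = 3 | data) = 81/196, P(r = 4 | data) = 12/49, P(r = 5 | data) = 5/98.
So P(purple next | data) = Σ P(purple next | H) P(H | data) = (1/6)(25/196) + (1/3)(8/49) + (1/2)(81/196) + (2/3)(12/49) + (5/6)(5/98) = 41/84.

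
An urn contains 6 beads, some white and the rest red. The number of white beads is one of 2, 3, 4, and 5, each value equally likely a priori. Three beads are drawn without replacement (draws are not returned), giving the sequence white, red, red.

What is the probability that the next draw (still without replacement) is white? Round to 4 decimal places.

0.5600

The likelihood of the observed sequence under each hypothesis: P(data | r = 2) = (2/6)(4/5)(3/4) = 1/5; P(data | r = 3) = (3/6)(3/5)(2/4) = 3/20; P(data | r = 4) = (4/6)(2/5)(1/4) = 1/15; P(data | r = 5) = (5/6)(1/5)(0/4) = 0.
The prior-weighted likelihoods are 1/4 · 1/5 = 1/20, 1/4 · 3/20 = 3/80, 1/4 · 1/15 = 1/60, 1/4 · 0 = 0; with total 5/48.
Dividing through by the total gives posterior P(r = 2 | data) = 12/25, P(r = 3 | data) = 9/25, P(r = 4 | data) = 4/25, P(r = 5 | data) = 0.
So P(white next | data) = Σ P(white next | H) P(H | data) = (1/3)(12/25) + (2/3)(9/25) + (1)(4/25) = 14/25.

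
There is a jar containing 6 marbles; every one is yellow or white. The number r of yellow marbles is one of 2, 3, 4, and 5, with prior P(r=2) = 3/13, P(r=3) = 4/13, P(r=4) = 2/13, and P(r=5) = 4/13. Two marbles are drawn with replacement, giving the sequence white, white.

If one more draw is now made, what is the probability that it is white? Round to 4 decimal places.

Under each hypothesis, the probability of the observed sequence is: P(data | r = 2) = (4/6)(4/6) = 4/9; P(data | r = 3) = (3/6)(3/6) = 1/4; P(data | r = 4) = (2/6)(2/6) = 1/9; P(data | r = 5) = (1/6)(1/6) = 1/36.
The prior-weighted likelihoods are 3/13 · 4/9 = 4/39, 4/13 · 1/4 = 1/13, 2/13 · 1/9 = 2/117, 4/13 · 1/36 = 1/117; summing to 8/39.
Normalising, the posterior is P(r = 2 | data) = 1/2, P(r = 3 | data) = 3/8, P(r = 4 | data) = 1/12, P(r = 5 | data) = 1/24.
Averaging over the posterior, P(white next | data) = (2/3)(1/2) + (1/2)(3/8) + (1/3)(1/12) + (1/6)(1/24) = 5/9.

0.5556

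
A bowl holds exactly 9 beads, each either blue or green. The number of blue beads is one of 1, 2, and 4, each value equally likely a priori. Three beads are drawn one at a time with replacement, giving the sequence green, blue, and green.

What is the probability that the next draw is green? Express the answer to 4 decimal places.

Under each hypothesis, the probability of the observed sequence is: P(data | r = 1) = (8/9)(1/9)(8/9) = 0.087791; P(data | r = 2) = (7/9)(2/9)(7/9) = 0.13443; P(data | r = 4) = (5/9)(4/9)(5/9) = 0.13717.
Multiplying each by its prior: 1/3 · 0.087791 = 0.029264, 1/3 · 0.13443 = 0.04481, 1/3 · 0.13717 = 0.045725; with total 0.1198.
The posterior is then P(r = 1 | data) = 0.24427, P(r = 2 | data) = 0.37405, P(r = 4 | data) = 0.38168.
The predictive probability is P(green next | data) = (8/9)(0.24427) + (7/9)(0.37405) + (5/9)(0.38168) = 0.7201.

0.7201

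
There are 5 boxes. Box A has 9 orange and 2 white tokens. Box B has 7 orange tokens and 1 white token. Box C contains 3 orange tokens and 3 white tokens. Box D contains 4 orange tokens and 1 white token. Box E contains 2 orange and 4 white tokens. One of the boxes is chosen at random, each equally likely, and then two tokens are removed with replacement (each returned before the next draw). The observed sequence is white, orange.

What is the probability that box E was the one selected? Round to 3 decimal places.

For each hypothesis, P(data | H) works out to: P(data | box A) = (2/11)(9/11) = 0.14876; P(data | box B) = (1/8)(7/8) = 0.10938; P(data | box C) = (3/6)(3/6) = 0.25; P(data | box D) = (1/5)(4/5) = 0.16; P(data | box E) = (4/6)(2/6) = 0.22222.
Multiplying each by its prior: 1/5 · 0.14876 = 0.029752, 1/5 · 0.10938 = 0.021875, 1/5 · 0.25 = 0.05, 1/5 · 0.16 = 0.032, 1/5 · 0.22222 = 0.044444; with total 0.17807.
By Bayes' rule, P(box E | data) = (0.044444) / (0.17807) = 0.24959.

0.250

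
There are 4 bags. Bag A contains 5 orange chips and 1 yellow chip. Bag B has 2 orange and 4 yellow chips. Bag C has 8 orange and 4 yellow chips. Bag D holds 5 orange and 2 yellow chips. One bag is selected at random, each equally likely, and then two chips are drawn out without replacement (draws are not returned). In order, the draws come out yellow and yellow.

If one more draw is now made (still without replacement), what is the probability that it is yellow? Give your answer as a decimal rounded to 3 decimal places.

0.405

The likelihood of the observed sequence under each hypothesis: P(data | bag A) = (1/6)(0/5) = 0; P(data | bag B) = (4/6)(3/5) = 0.4; P(data | bag C) = (4/12)(3/11) = 0.090909; P(data | bag D) = (2/7)(1/6) = 0.047619.
Weighting by the prior gives 1/4 · 0 = 0, 1/4 · 0.4 = 0.1, 1/4 · 0.090909 = 0.022727, 1/4 · 0.047619 = 0.011905; summing to 0.13463.
Dividing through by the total gives posterior P(bag A | data) = 0, P(bag B | data) = 0.74277, P(bag C | data) = 0.16881, P(bag D | data) = 0.088424.
Averaging over the posterior, P(yellow next | data) = (1/2)(0.74277) + (1/5)(0.16881) + (0)(0.088424) = 0.40514.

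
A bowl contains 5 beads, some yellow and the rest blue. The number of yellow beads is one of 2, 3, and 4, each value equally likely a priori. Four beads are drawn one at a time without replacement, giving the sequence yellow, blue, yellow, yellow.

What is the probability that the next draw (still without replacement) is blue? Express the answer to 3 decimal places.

0.333

For each hypothesis, P(data | H) works out to: P(data | r = 2) = (2/5)(3/4)(1/3)(0/2) = 0; P(data | r = 3) = (3/5)(2/4)(2/3)(1/2) = 1/10; P(data | r = 4) = (4/5)(1/4)(3/3)(2/2) = 1/5.
Multiplying each by its prior: 1/3 · 0 = 0, 1/3 · 1/10 = 1/30, 1/3 · 1/5 = 1/15; summing to 1/10.
Dividing through by the total gives posterior P(r = 2 | data) = 0, P(r = 3 | data) = 1/3, P(r = 4 | data) = 2/3.
The predictive probability is P(blue next | data) = (1)(1/3) + (0)(2/3) = 1/3.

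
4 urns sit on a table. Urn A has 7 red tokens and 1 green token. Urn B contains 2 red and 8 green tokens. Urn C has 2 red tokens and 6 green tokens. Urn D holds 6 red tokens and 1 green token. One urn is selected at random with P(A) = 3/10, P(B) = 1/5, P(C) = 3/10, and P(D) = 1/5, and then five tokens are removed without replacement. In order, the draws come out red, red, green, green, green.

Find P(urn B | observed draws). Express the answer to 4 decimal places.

0.2932

The likelihood of the observed sequence under each hypothesis: P(data | urn A) = (7/8)(6/7)(1/6)(0/5) = 0; P(data | urn B) = (2/10)(1/9)(8/8)(7/7)(6/6) = 0.022222; P(data | urn C) = (2/8)(1/7)(6/6)(5/5)(4/4) = 0.035714; P(data | urn D) = (6/7)(5/6)(1/5)(0/4) = 0.
The prior-weighted likelihoods are 3/10 · 0 = 0, 1/5 · 0.022222 = 0.0044444, 3/10 · 0.035714 = 0.010714, 1/5 · 0 = 0; with total 0.015159.
Therefore the posterior P(urn B | data) = (0.0044444) / (0.015159) = 0.29319.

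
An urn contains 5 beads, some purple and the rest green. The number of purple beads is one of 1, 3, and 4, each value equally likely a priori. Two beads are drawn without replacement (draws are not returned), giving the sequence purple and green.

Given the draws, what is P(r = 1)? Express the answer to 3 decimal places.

For each hypothesis, P(data | H) works out to: P(data | r = 1) = (1/5)(4/4) = 1/5; P(data | r = 3) = (3/5)(2/4) = 3/10; P(data | r = 4) = (4/5)(1/4) = 1/5.
Weighting by the prior gives 1/3 · 1/5 = 1/15, 1/3 · 3/10 = 1/10, 1/3 · 1/5 = 1/15; with total 7/30.
Therefore the posterior P(r = 1 | data) = (1/15) / (7/30) = 2/7.

0.286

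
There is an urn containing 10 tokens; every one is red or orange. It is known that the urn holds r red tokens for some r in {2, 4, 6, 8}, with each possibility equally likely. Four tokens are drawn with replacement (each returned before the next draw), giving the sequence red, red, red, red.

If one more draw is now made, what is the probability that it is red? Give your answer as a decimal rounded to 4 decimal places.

0.7345

The likelihood of the observed sequence under each hypothesis: P(data | r = 2) = (2/10)(2/10)(2/10)(2/10) = 0.0016; P(data | r = 4) = (4/10)(4/10)(4/10)(4/10) = 0.0256; P(data | r = 6) = (6/10)(6/10)(6/10)(6/10) = 0.1296; P(data | r = 8) = (8/10)(8/10)(8/10)(8/10) = 0.4096.
Weighting by the prior gives 1/4 · 0.0016 = 0.0004, 1/4 · 0.0256 = 0.0064, 1/4 · 0.1296 = 0.0324, 1/4 · 0.4096 = 0.1024; summing to 0.1416.
The posterior is then P(r = 2 | data) = 0.0028249, P(r = 4 | data) = 0.045198, P(r = 6 | data) = 0.22881, P(r = 8 | data) = 0.72316.
So P(red next | data) = Σ P(red next | H) P(H | data) = (1/5)(0.0028249) + (2/5)(0.045198) + (3/5)(0.22881) + (4/5)(0.72316) = 0.73446.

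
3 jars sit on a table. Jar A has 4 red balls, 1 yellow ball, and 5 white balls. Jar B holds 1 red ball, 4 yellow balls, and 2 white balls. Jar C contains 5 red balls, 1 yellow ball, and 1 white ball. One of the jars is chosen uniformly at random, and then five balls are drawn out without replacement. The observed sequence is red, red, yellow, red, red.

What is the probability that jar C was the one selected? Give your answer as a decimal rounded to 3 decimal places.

0.984

The likelihood of the observed sequence under each hypothesis: P(data | jar A) = (4/10)(3/9)(1/8)(2/7)(1/6) = 0.00079365; P(data | jar B) = (1/7)(0/6) = 0; P(data | jar C) = (5/7)(4/6)(1/5)(3/4)(2/3) = 0.047619.
Weighting by the prior gives 1/3 · 0.00079365 = 0.00026455, 1/3 · 0 = 0, 1/3 · 0.047619 = 0.015873; these sum to 0.016138.
Therefore the posterior P(jar C | data) = (0.015873) / (0.016138) = 0.98361.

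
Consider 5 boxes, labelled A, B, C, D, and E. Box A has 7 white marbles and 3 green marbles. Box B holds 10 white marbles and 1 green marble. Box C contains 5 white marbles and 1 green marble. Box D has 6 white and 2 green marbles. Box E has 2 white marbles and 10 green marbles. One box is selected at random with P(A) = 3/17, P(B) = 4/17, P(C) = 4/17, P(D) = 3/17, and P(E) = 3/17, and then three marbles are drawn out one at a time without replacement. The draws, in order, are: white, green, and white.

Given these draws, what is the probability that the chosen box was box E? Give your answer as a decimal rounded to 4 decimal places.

0.0213

The likelihood of the observed sequence under each hypothesis: P(data | box A) = (7/10)(3/9)(6/8) = 0.175; P(data | box B) = (10/11)(1/10)(9/9) = 0.090909; P(data | box C) = (5/6)(1/5)(4/4) = 0.16667; P(data | box D) = (6/8)(2/7)(5/6) = 0.17857; P(data | box E) = (2/12)(10/11)(1/10) = 0.015152.
Multiplying each by its prior: 3/17 · 0.175 = 0.030882, 4/17 · 0.090909 = 0.02139, 4/17 · 0.16667 = 0.039216, 3/17 · 0.17857 = 0.031513, 3/17 · 0.015152 = 0.0026738; summing to 0.12567.
So P(box E | data) = (0.0026738) / (0.12567) = 0.021276.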